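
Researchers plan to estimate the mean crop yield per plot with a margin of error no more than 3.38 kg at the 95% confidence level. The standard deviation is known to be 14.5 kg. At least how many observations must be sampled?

For a mean, the margin of error is E = z·σ/√n, so n = (zσ/E)².
At 95% confidence, z = 1.960.
n = (1.960 × 14.5 / 3.38)² = 70.70
Round up: n = 71.

71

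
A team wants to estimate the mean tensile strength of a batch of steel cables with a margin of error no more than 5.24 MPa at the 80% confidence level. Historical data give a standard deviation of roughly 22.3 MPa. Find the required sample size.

For a mean, the margin of error is E = z·σ/√n, so n = (zσ/E)².
At 80% confidence, z = 1.282.
n = (1.282 × 22.3 / 5.24)² = 29.77
Round up: n = 30.

30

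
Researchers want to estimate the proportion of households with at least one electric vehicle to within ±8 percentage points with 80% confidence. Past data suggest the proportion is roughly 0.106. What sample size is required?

For a proportion with margin E = 0.08 at 80% confidence, z = 1.282.
n = p̂(1−p̂)(z/E)² = 0.106 × 0.894 × (1.282/0.08)² = 24.34
Round up: n = 25.

25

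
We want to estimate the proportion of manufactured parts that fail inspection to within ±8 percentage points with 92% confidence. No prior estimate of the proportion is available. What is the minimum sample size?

For a proportion with margin E = 0.08 at 92% confidence, z = 1.751.
With no prior estimate, use p = 0.5, which maximizes p(1−p) at 0.25.
n = 0.25 × (z/E)² = 0.25 × (1.751/0.08)² = 119.77
Round up: n = 120.

120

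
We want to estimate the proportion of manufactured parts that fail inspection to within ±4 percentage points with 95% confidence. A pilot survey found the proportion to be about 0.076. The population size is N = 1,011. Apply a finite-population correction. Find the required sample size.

For a proportion with margin E = 0.04 at 95% confidence, z = 1.960.
n = p̂(1−p̂)(z/E)² = 0.076 × 0.924 × (1.960/0.04)² = 168.61 — call this n₀.
Finite-population correction with N = 1,011: n = n₀ / (1 + (n₀−1)/N) = 168.61 / 1.166 = 144.61
Round up: n = 145.

145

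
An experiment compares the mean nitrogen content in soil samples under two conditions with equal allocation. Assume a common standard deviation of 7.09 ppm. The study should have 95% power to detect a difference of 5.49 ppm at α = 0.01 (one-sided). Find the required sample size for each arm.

For two equal groups, n per group = 2·((z_α + z_β)·σ/δ)².
z_α = 2.326; z_β = 1.645 (power 95%).
n = 2 × (3.971 × 7.09 / 5.49)² = 2 × 26.30 = 52.60
Round up: n = 53 per group.

53 per group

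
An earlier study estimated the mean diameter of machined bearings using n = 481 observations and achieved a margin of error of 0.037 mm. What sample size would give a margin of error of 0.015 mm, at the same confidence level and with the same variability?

Margin of error scales as 1/√n, so n₂ = n₁·(E₁/E₂)².
n₂ = 481 × (0.037/0.015)² = 481 × 6.084 = 2926.40
Round up: n₂ = 2927.

2927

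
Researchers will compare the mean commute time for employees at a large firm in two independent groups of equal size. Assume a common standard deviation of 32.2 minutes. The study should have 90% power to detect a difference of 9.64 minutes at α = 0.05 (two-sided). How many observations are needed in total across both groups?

For two equal groups, n per group = 2·((z_{α/2} + z_β)·σ/δ)².
z_{α/2} = 1.960; z_β = 1.282 (power 90%).
n = 2 × (3.242 × 32.2 / 9.64)² = 2 × 117.27 = 234.54
Round up: n = 235 per group.
Total across both groups: 2 × 235 = 470.

470 total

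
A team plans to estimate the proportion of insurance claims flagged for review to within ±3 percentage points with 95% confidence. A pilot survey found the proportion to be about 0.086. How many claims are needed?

For a proportion with margin E = 0.03 at 95% confidence, z = 1.960.
n = p̂(1−p̂)(z/E)² = 0.086 × 0.914 × (1.960/0.03)² = 335.52
Round up: n = 336.

n = 336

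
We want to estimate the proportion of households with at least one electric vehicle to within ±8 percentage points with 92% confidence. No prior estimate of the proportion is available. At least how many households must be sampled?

For a proportion with margin E = 0.08 at 92% confidence, z = 1.751.
With no prior estimate, use p = 0.5, which maximizes p(1−p) at 0.25.
n = 0.25 × (z/E)² = 0.25 × (1.751/0.08)² = 119.77
Round up: n = 120.

120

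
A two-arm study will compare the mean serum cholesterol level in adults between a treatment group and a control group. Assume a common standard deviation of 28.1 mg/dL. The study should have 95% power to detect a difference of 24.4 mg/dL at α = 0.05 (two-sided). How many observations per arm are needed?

35 per group

For two equal groups, n per group = 2·((z_{α/2} + z_β)·σ/δ)².
z_{α/2} = 1.960; z_β = 1.645 (power 95%).
n = 2 × (3.605 × 28.1 / 24.4)² = 2 × 17.24 = 34.48
Round up: n = 35 per group.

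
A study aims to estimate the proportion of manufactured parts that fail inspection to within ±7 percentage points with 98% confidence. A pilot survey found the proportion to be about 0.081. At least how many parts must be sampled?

For a proportion with margin E = 0.07 at 98% confidence, z = 2.326.
n = p̂(1−p̂)(z/E)² = 0.081 × 0.919 × (2.326/0.07)² = 82.19
Round up: n = 83.

83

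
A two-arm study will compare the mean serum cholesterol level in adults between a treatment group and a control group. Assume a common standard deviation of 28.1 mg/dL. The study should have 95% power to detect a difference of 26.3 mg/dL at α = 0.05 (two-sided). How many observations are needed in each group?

For two equal groups, n per group = 2·((z_{α/2} + z_β)·σ/δ)².
z_{α/2} = 1.960; z_β = 1.645 (power 95%).
n = 2 × (3.605 × 28.1 / 26.3)² = 2 × 14.84 = 29.68
Round up: n = 30 per group.

30 per group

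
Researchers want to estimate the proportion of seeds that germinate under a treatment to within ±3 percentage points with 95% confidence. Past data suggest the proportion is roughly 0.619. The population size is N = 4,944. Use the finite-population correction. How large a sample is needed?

837

For a proportion with margin E = 0.03 at 95% confidence, z = 1.960.
n = p̂(1−p̂)(z/E)² = 0.619 × 0.381 × (1.960/0.03)² = 1006.67 — call this n₀.
Finite-population correction with N = 4,944: n = n₀ / (1 + (n₀−1)/N) = 1006.67 / 1.203 = 836.80
Round up: n = 837.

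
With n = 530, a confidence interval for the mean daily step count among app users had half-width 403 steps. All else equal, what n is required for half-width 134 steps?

Margin of error scales as 1/√n, so n₂ = n₁·(E₁/E₂)².
n₂ = 530 × (403/134)² = 530 × 9.045 = 4793.85
Round up: n₂ = 4794.

4794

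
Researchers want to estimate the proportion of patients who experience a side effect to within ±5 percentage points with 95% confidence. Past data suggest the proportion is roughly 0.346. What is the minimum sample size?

348

For a proportion with margin E = 0.05 at 95% confidence, z = 1.960.
n = p̂(1−p̂)(z/E)² = 0.346 × 0.654 × (1.960/0.05)² = 347.72
Round up: n = 348.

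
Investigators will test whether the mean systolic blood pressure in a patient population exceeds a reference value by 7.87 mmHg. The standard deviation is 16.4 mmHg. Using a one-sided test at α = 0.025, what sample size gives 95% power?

57

For a one-sample z-test, n = ((z_α + z_β)·σ/δ)².
z_α = 1.960 (one-sided α = 0.025); z_β = 1.645 (power 95% → β = 0.05).
n = (3.605 × 16.4 / 7.87)² = 56.44
Round up: n = 57.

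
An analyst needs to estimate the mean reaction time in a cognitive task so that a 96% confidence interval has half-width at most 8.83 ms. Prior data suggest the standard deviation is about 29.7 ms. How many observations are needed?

For a mean, the margin of error is E = z·σ/√n, so n = (zσ/E)².
At 96% confidence, z = 2.054.
n = (2.054 × 29.7 / 8.83)² = 47.73
Round up: n = 48.

n = 48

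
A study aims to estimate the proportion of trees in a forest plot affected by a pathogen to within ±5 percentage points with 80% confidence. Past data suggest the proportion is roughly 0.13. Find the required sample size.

For a proportion with margin E = 0.05 at 80% confidence, z = 1.282.
n = p̂(1−p̂)(z/E)² = 0.13 × 0.87 × (1.282/0.05)² = 74.35
Round up: n = 75.

75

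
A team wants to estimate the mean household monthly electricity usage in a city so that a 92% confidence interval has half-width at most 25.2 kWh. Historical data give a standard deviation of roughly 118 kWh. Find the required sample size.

For a mean, the margin of error is E = z·σ/√n, so n = (zσ/E)².
At 92% confidence, z = 1.751.
n = (1.751 × 118 / 25.2)² = 67.23
Round up: n = 68.

68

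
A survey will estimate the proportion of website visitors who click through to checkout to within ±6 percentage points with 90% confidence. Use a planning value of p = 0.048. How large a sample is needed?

For a proportion with margin E = 0.06 at 90% confidence, z = 1.645.
n = p̂(1−p̂)(z/E)² = 0.048 × 0.952 × (1.645/0.06)² = 34.35
Round up: n = 35.

35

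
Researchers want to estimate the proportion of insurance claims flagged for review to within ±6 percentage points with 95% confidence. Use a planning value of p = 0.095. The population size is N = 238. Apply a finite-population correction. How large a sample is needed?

67

For a proportion with margin E = 0.06 at 95% confidence, z = 1.960.
n = p̂(1−p̂)(z/E)² = 0.095 × 0.905 × (1.960/0.06)² = 91.74 — call this n₀.
Finite-population correction with N = 238: n = n₀ / (1 + (n₀−1)/N) = 91.74 / 1.381 = 66.43
Round up: n = 67.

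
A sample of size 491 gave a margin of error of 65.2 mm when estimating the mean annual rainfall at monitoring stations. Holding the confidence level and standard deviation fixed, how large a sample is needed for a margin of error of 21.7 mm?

4433

Margin of error scales as 1/√n, so n₂ = n₁·(E₁/E₂)².
n₂ = 491 × (65.2/21.7)² = 491 × 9.028 = 4432.75
Round up: n₂ = 4433.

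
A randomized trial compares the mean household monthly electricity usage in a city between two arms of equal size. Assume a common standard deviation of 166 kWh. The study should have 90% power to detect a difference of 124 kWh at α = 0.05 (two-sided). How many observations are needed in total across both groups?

For two equal groups, n per group = 2·((z_{α/2} + z_β)·σ/δ)².
z_{α/2} = 1.960; z_β = 1.282 (power 90%).
n = 2 × (3.242 × 166 / 124)² = 2 × 18.84 = 37.68
Round up: n = 38 per group.
Total across both groups: 2 × 38 = 76.

76 total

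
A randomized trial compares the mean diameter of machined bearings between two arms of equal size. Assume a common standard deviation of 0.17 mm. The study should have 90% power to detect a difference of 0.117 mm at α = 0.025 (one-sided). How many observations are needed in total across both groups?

90 total

For two equal groups, n per group = 2·((z_α + z_β)·σ/δ)².
z_α = 1.960; z_β = 1.282 (power 90%).
n = 2 × (3.242 × 0.17 / 0.117)² = 2 × 22.19 = 44.38
Round up: n = 45 per group.
Total across both groups: 2 × 45 = 90.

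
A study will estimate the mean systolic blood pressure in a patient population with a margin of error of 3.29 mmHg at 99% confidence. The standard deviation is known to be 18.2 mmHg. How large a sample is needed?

204

For a mean, the margin of error is E = z·σ/√n, so n = (zσ/E)².
At 99% confidence, z = 2.576.
n = (2.576 × 18.2 / 3.29)² = 203.07
Round up: n = 204.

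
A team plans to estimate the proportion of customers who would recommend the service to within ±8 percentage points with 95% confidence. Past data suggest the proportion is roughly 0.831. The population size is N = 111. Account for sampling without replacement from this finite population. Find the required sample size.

49

For a proportion with margin E = 0.08 at 95% confidence, z = 1.960.
n = p̂(1−p̂)(z/E)² = 0.831 × 0.169 × (1.960/0.08)² = 84.30 — call this n₀.
Finite-population correction with N = 111: n = n₀ / (1 + (n₀−1)/N) = 84.30 / 1.75 = 48.17
Round up: n = 49.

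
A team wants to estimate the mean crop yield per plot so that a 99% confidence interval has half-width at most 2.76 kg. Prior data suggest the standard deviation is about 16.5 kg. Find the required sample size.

For a mean, the margin of error is E = z·σ/√n, so n = (zσ/E)².
At 99% confidence, z = 2.576.
n = (2.576 × 16.5 / 2.76)² = 237.16
Round up: n = 238.

n = 238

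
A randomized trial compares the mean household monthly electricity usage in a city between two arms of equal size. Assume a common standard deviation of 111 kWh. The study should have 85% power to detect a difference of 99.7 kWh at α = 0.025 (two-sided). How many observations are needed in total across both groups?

54 total

For two equal groups, n per group = 2·((z_{α/2} + z_β)·σ/δ)².
z_{α/2} = 2.241; z_β = 1.036 (power 85%).
n = 2 × (3.277 × 111 / 99.7)² = 2 × 13.31 = 26.62
Round up: n = 27 per group.
Total across both groups: 2 × 27 = 54.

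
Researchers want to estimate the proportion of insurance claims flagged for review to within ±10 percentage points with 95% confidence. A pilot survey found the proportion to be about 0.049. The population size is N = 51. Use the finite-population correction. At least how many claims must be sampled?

For a proportion with margin E = 0.1 at 95% confidence, z = 1.960.
n = p̂(1−p̂)(z/E)² = 0.049 × 0.951 × (1.960/0.1)² = 17.90 — call this n₀.
Finite-population correction with N = 51: n = n₀ / (1 + (n₀−1)/N) = 17.90 / 1.331 = 13.45
Round up: n = 14.

14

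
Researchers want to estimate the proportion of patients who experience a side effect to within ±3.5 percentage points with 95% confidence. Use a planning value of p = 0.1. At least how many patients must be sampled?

283

For a proportion with margin E = 0.035 at 95% confidence, z = 1.960.
n = p̂(1−p̂)(z/E)² = 0.1 × 0.9 × (1.960/0.035)² = 282.24
Round up: n = 283.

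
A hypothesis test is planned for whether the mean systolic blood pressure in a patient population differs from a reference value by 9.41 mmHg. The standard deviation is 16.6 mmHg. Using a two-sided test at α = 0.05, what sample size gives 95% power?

For a one-sample z-test, n = ((z_{α/2} + z_β)·σ/δ)².
z_{α/2} = 1.960 (two-sided α = 0.05); z_β = 1.645 (power 95% → β = 0.05).
n = (3.605 × 16.6 / 9.41)² = 40.44
Round up: n = 41.

41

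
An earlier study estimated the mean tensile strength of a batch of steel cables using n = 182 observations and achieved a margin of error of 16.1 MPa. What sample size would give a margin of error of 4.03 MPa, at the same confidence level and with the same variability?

2905

Margin of error scales as 1/√n, so n₂ = n₁·(E₁/E₂)².
n₂ = 182 × (16.1/4.03)² = 182 × 15.96 = 2904.72
Round up: n₂ = 2905.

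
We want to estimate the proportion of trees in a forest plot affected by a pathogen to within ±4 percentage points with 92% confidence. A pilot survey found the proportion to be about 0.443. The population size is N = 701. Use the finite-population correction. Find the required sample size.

For a proportion with margin E = 0.04 at 92% confidence, z = 1.751.
n = p̂(1−p̂)(z/E)² = 0.443 × 0.557 × (1.751/0.04)² = 472.84 — call this n₀.
Finite-population correction with N = 701: n = n₀ / (1 + (n₀−1)/N) = 472.84 / 1.673 = 282.63
Round up: n = 283.

283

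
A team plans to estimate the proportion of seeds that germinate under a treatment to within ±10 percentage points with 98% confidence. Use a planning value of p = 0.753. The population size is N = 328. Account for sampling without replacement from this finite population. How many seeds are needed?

For a proportion with margin E = 0.1 at 98% confidence, z = 2.326.
n = p̂(1−p̂)(z/E)² = 0.753 × 0.247 × (2.326/0.1)² = 100.63 — call this n₀.
Finite-population correction with N = 328: n = n₀ / (1 + (n₀−1)/N) = 100.63 / 1.304 = 77.17
Round up: n = 78.

78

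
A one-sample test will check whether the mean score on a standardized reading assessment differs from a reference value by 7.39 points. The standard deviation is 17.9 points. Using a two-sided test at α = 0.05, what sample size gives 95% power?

For a one-sample z-test, n = ((z_{α/2} + z_β)·σ/δ)².
z_{α/2} = 1.960 (two-sided α = 0.05); z_β = 1.645 (power 95% → β = 0.05).
n = (3.605 × 17.9 / 7.39)² = 76.25
Round up: n = 77.

n = 77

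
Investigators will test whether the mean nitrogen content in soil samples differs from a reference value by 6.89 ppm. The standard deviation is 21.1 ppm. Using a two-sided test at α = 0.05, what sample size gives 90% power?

99

For a one-sample z-test, n = ((z_{α/2} + z_β)·σ/δ)².
z_{α/2} = 1.960 (two-sided α = 0.05); z_β = 1.282 (power 90% → β = 0.1).
n = (3.242 × 21.1 / 6.89)² = 98.57
Round up: n = 99.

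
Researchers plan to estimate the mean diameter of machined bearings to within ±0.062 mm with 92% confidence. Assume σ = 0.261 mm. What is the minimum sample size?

For a mean, the margin of error is E = z·σ/√n, so n = (zσ/E)².
At 92% confidence, z = 1.751.
n = (1.751 × 0.261 / 0.062)² = 54.33
Round up: n = 55.

n = 55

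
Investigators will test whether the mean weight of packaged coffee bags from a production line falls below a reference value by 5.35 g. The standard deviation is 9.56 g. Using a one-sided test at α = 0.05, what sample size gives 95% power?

For a one-sample z-test, n = ((z_α + z_β)·σ/δ)².
z_α = 1.645 (one-sided α = 0.05); z_β = 1.645 (power 95% → β = 0.05).
n = (3.290 × 9.56 / 5.35)² = 34.56
Round up: n = 35.

35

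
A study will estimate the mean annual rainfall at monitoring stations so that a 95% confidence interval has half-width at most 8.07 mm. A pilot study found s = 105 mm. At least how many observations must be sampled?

n = 651

For a mean, the margin of error is E = z·σ/√n, so n = (zσ/E)².
At 95% confidence, z = 1.960.
n = (1.960 × 105 / 8.07)² = 650.34
Round up: n = 651.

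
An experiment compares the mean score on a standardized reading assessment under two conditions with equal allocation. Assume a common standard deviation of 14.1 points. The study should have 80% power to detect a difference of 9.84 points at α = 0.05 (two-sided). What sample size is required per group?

33 per group

For two equal groups, n per group = 2·((z_{α/2} + z_β)·σ/δ)².
z_{α/2} = 1.960; z_β = 0.842 (power 80%).
n = 2 × (2.802 × 14.1 / 9.84)² = 2 × 16.12 = 32.24
Round up: n = 33 per group.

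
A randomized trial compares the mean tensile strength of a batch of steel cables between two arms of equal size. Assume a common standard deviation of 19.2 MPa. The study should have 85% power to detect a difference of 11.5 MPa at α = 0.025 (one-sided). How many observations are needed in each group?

51 per group

For two equal groups, n per group = 2·((z_α + z_β)·σ/δ)².
z_α = 1.960; z_β = 1.036 (power 85%).
n = 2 × (2.996 × 19.2 / 11.5)² = 2 × 25.02 = 50.04
Round up: n = 51 per group.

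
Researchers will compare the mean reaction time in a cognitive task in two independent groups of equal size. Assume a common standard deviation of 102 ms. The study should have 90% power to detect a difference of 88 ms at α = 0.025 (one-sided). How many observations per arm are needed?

29 per group

For two equal groups, n per group = 2·((z_α + z_β)·σ/δ)².
z_α = 1.960; z_β = 1.282 (power 90%).
n = 2 × (3.242 × 102 / 88)² = 2 × 14.12 = 28.24
Round up: n = 29 per group.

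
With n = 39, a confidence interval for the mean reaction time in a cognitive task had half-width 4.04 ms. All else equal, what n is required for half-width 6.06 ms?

18

Margin of error scales as 1/√n, so n₂ = n₁·(E₁/E₂)².
n₂ = 39 × (4.04/6.06)² = 39 × 0.4444 = 17.33
Round up: n₂ = 18.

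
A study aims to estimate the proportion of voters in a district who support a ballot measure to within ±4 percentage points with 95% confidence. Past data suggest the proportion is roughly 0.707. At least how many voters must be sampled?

For a proportion with margin E = 0.04 at 95% confidence, z = 1.960.
n = p̂(1−p̂)(z/E)² = 0.707 × 0.293 × (1.960/0.04)² = 497.37
Round up: n = 498.

498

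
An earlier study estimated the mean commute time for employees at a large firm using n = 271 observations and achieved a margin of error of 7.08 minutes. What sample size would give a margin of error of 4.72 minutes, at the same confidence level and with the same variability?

610

Margin of error scales as 1/√n, so n₂ = n₁·(E₁/E₂)².
n₂ = 271 × (7.08/4.72)² = 271 × 2.25 = 609.75
Round up: n₂ = 610.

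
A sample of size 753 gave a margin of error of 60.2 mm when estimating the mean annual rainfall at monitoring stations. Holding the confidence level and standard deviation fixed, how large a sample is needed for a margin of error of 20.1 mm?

Margin of error scales as 1/√n, so n₂ = n₁·(E₁/E₂)².
n₂ = 753 × (60.2/20.1)² = 753 × 8.97 = 6754.41
Round up: n₂ = 6755.

6755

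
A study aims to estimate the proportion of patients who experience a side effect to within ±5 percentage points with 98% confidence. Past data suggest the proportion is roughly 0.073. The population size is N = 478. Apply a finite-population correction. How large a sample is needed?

For a proportion with margin E = 0.05 at 98% confidence, z = 2.326.
n = p̂(1−p̂)(z/E)² = 0.073 × 0.927 × (2.326/0.05)² = 146.45 — call this n₀.
Finite-population correction with N = 478: n = n₀ / (1 + (n₀−1)/N) = 146.45 / 1.304 = 112.31
Round up: n = 113.

113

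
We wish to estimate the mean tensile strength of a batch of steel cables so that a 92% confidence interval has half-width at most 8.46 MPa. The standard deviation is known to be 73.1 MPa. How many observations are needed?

229

For a mean, the margin of error is E = z·σ/√n, so n = (zσ/E)².
At 92% confidence, z = 1.751.
n = (1.751 × 73.1 / 8.46)² = 228.91
Round up: n = 229.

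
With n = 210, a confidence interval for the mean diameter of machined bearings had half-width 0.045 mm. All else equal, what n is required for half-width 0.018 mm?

Margin of error scales as 1/√n, so n₂ = n₁·(E₁/E₂)².
n₂ = 210 × (0.045/0.018)² = 210 × 6.25 = 1312.50
Round up: n₂ = 1313.

1313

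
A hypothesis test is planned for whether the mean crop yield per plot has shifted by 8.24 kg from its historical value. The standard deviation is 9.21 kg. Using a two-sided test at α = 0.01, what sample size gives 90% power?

19

For a one-sample z-test, n = ((z_{α/2} + z_β)·σ/δ)².
z_{α/2} = 2.576 (two-sided α = 0.01); z_β = 1.282 (power 90% → β = 0.1).
n = (3.858 × 9.21 / 8.24)² = 18.59
Round up: n = 19.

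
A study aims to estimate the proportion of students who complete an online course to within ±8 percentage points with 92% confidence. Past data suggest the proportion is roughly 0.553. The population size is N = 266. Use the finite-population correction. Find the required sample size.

n = 83

For a proportion with margin E = 0.08 at 92% confidence, z = 1.751.
n = p̂(1−p̂)(z/E)² = 0.553 × 0.447 × (1.751/0.08)² = 118.42 — call this n₀.
Finite-population correction with N = 266: n = n₀ / (1 + (n₀−1)/N) = 118.42 / 1.441 = 82.18
Round up: n = 83.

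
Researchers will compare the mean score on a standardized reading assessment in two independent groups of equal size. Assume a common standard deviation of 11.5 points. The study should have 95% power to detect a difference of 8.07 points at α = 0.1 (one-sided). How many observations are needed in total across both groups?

For two equal groups, n per group = 2·((z_α + z_β)·σ/δ)².
z_α = 1.282; z_β = 1.645 (power 95%).
n = 2 × (2.927 × 11.5 / 8.07)² = 2 × 17.40 = 34.80
Round up: n = 35 per group.
Total across both groups: 2 × 35 = 70.

70 total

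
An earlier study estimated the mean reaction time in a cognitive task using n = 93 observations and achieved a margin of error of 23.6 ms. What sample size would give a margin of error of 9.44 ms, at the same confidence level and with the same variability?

Margin of error scales as 1/√n, so n₂ = n₁·(E₁/E₂)².
n₂ = 93 × (23.6/9.44)² = 93 × 6.25 = 581.25
Round up: n₂ = 582.

n = 582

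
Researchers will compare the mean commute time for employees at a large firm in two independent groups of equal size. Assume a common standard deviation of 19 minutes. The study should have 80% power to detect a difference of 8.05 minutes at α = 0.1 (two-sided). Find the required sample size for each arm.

69 per group

For two equal groups, n per group = 2·((z_{α/2} + z_β)·σ/δ)².
z_{α/2} = 1.645; z_β = 0.842 (power 80%).
n = 2 × (2.487 × 19 / 8.05)² = 2 × 34.46 = 68.92
Round up: n = 69 per group.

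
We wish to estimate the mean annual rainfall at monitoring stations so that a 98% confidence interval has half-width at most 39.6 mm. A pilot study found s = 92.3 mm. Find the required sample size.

For a mean, the margin of error is E = z·σ/√n, so n = (zσ/E)².
At 98% confidence, z = 2.326.
n = (2.326 × 92.3 / 39.6)² = 29.39
Round up: n = 30.

n = 30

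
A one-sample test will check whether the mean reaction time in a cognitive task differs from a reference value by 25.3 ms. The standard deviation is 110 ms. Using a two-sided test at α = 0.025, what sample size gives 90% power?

n = 235

For a one-sample z-test, n = ((z_{α/2} + z_β)·σ/δ)².
z_{α/2} = 2.241 (two-sided α = 0.025); z_β = 1.282 (power 90% → β = 0.1).
n = (3.523 × 110 / 25.3)² = 234.62
Round up: n = 235.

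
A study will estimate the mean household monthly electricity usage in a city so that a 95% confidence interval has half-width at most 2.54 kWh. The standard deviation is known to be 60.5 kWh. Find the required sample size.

For a mean, the margin of error is E = z·σ/√n, so n = (zσ/E)².
At 95% confidence, z = 1.960.
n = (1.960 × 60.5 / 2.54)² = 2179.49
Round up: n = 2180.

2180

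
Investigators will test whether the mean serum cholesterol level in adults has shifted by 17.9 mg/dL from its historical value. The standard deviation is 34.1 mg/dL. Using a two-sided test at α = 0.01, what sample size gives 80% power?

43

For a one-sample z-test, n = ((z_{α/2} + z_β)·σ/δ)².
z_{α/2} = 2.576 (two-sided α = 0.01); z_β = 0.842 (power 80% → β = 0.2).
n = (3.418 × 34.1 / 17.9)² = 42.40
Round up: n = 43.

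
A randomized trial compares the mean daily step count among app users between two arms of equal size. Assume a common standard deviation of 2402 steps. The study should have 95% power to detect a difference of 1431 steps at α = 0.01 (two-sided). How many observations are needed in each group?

For two equal groups, n per group = 2·((z_{α/2} + z_β)·σ/δ)².
z_{α/2} = 2.576; z_β = 1.645 (power 95%).
n = 2 × (4.221 × 2402 / 1431)² = 2 × 50.20 = 100.40
Round up: n = 101 per group.

101 per group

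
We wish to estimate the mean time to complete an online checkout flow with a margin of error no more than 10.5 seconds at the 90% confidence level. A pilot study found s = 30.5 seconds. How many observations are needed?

For a mean, the margin of error is E = z·σ/√n, so n = (zσ/E)².
At 90% confidence, z = 1.645.
n = (1.645 × 30.5 / 10.5)² = 22.83
Round up: n = 23.

23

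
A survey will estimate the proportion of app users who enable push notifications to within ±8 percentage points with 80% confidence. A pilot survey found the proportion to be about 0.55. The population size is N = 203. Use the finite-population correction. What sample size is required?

For a proportion with margin E = 0.08 at 80% confidence, z = 1.282.
n = p̂(1−p̂)(z/E)² = 0.55 × 0.45 × (1.282/0.08)² = 63.56 — call this n₀.
Finite-population correction with N = 203: n = n₀ / (1 + (n₀−1)/N) = 63.56 / 1.308 = 48.59
Round up: n = 49.

49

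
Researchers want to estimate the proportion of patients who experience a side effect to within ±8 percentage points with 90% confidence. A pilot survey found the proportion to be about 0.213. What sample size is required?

For a proportion with margin E = 0.08 at 90% confidence, z = 1.645.
n = p̂(1−p̂)(z/E)² = 0.213 × 0.787 × (1.645/0.08)² = 70.88
Round up: n = 71.

71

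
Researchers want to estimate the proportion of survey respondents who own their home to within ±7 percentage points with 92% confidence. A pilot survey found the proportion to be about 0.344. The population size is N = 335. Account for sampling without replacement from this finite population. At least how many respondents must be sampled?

For a proportion with margin E = 0.07 at 92% confidence, z = 1.751.
n = p̂(1−p̂)(z/E)² = 0.344 × 0.656 × (1.751/0.07)² = 141.20 — call this n₀.
Finite-population correction with N = 335: n = n₀ / (1 + (n₀−1)/N) = 141.20 / 1.419 = 99.51
Round up: n = 100.

n = 100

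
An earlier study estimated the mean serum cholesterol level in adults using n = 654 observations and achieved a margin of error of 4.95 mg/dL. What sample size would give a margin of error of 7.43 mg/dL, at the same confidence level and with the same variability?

n = 291

Margin of error scales as 1/√n, so n₂ = n₁·(E₁/E₂)².
n₂ = 654 × (4.95/7.43)² = 654 × 0.4438 = 290.25
Round up: n₂ = 291.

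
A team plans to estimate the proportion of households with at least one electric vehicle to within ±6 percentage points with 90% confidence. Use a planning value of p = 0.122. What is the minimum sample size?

For a proportion with margin E = 0.06 at 90% confidence, z = 1.645.
n = p̂(1−p̂)(z/E)² = 0.122 × 0.878 × (1.645/0.06)² = 80.52
Round up: n = 81.

81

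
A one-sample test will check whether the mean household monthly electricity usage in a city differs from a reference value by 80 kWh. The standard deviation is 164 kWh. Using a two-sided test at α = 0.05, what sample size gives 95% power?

For a one-sample z-test, n = ((z_{α/2} + z_β)·σ/δ)².
z_{α/2} = 1.960 (two-sided α = 0.05); z_β = 1.645 (power 95% → β = 0.05).
n = (3.605 × 164 / 80)² = 54.62
Round up: n = 55.

55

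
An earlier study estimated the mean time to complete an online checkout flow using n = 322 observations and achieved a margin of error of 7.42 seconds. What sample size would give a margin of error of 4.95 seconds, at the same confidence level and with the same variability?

Margin of error scales as 1/√n, so n₂ = n₁·(E₁/E₂)².
n₂ = 322 × (7.42/4.95)² = 322 × 2.247 = 723.53
Round up: n₂ = 724.

724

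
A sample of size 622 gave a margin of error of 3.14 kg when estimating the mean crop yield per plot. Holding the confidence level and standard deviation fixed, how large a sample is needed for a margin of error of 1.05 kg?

5563

Margin of error scales as 1/√n, so n₂ = n₁·(E₁/E₂)².
n₂ = 622 × (3.14/1.05)² = 622 × 8.943 = 5562.55
Round up: n₂ = 5563.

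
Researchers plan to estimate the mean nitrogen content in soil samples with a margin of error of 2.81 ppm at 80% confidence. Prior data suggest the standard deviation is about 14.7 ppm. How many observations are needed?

For a mean, the margin of error is E = z·σ/√n, so n = (zσ/E)².
At 80% confidence, z = 1.282.
n = (1.282 × 14.7 / 2.81)² = 44.98
Round up: n = 45.

45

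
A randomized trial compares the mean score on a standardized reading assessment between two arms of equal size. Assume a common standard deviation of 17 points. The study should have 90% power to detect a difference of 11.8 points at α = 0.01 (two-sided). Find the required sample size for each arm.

For two equal groups, n per group = 2·((z_{α/2} + z_β)·σ/δ)².
z_{α/2} = 2.576; z_β = 1.282 (power 90%).
n = 2 × (3.858 × 17 / 11.8)² = 2 × 30.89 = 61.78
Round up: n = 62 per group.

62 per group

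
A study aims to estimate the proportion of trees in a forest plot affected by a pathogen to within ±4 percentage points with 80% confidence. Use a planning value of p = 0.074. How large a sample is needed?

n = 71

For a proportion with margin E = 0.04 at 80% confidence, z = 1.282.
n = p̂(1−p̂)(z/E)² = 0.074 × 0.926 × (1.282/0.04)² = 70.39
Round up: n = 71.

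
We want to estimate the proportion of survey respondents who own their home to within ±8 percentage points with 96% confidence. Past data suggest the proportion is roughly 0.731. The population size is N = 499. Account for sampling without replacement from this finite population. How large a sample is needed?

For a proportion with margin E = 0.08 at 96% confidence, z = 2.054.
n = p̂(1−p̂)(z/E)² = 0.731 × 0.269 × (2.054/0.08)² = 129.63 — call this n₀.
Finite-population correction with N = 499: n = n₀ / (1 + (n₀−1)/N) = 129.63 / 1.258 = 103.04
Round up: n = 104.

104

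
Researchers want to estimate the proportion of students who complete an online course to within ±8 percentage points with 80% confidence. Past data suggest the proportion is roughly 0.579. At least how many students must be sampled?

For a proportion with margin E = 0.08 at 80% confidence, z = 1.282.
n = p̂(1−p̂)(z/E)² = 0.579 × 0.421 × (1.282/0.08)² = 62.60
Round up: n = 63.

63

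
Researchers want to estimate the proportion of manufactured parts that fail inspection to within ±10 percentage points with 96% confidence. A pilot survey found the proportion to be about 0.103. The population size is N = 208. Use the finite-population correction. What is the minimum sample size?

For a proportion with margin E = 0.1 at 96% confidence, z = 2.054.
n = p̂(1−p̂)(z/E)² = 0.103 × 0.897 × (2.054/0.1)² = 38.98 — call this n₀.
Finite-population correction with N = 208: n = n₀ / (1 + (n₀−1)/N) = 38.98 / 1.183 = 32.95
Round up: n = 33.

33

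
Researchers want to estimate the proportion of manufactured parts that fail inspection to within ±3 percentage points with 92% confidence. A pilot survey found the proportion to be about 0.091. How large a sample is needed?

For a proportion with margin E = 0.03 at 92% confidence, z = 1.751.
n = p̂(1−p̂)(z/E)² = 0.091 × 0.909 × (1.751/0.03)² = 281.80
Round up: n = 282.

282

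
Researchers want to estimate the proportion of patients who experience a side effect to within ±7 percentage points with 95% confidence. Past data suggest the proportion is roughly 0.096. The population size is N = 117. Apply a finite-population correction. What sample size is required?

44

For a proportion with margin E = 0.07 at 95% confidence, z = 1.960.
n = p̂(1−p̂)(z/E)² = 0.096 × 0.904 × (1.960/0.07)² = 68.04 — call this n₀.
Finite-population correction with N = 117: n = n₀ / (1 + (n₀−1)/N) = 68.04 / 1.573 = 43.25
Round up: n = 44.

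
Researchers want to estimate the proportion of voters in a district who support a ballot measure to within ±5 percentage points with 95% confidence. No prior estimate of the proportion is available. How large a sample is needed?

385

For a proportion with margin E = 0.05 at 95% confidence, z = 1.960.
With no prior estimate, use p = 0.5, which maximizes p(1−p) at 0.25.
n = 0.25 × (z/E)² = 0.25 × (1.960/0.05)² = 384.16
Round up: n = 385.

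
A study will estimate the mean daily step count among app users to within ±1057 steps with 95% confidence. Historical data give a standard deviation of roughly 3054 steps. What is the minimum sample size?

For a mean, the margin of error is E = z·σ/√n, so n = (zσ/E)².
At 95% confidence, z = 1.960.
n = (1.960 × 3054 / 1057)² = 32.07
Round up: n = 33.

33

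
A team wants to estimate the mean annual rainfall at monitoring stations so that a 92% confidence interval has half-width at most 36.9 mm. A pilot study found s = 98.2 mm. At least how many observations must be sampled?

For a mean, the margin of error is E = z·σ/√n, so n = (zσ/E)².
At 92% confidence, z = 1.751.
n = (1.751 × 98.2 / 36.9)² = 21.71
Round up: n = 22.

22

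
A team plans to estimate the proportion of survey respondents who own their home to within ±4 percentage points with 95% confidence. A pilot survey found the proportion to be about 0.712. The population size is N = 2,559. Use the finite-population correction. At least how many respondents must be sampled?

414

For a proportion with margin E = 0.04 at 95% confidence, z = 1.960.
n = p̂(1−p̂)(z/E)² = 0.712 × 0.288 × (1.960/0.04)² = 492.34 — call this n₀.
Finite-population correction with N = 2,559: n = n₀ / (1 + (n₀−1)/N) = 492.34 / 1.192 = 413.04
Round up: n = 414.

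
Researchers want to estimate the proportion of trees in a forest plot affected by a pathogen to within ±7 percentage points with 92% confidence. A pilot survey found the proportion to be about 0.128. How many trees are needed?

For a proportion with margin E = 0.07 at 92% confidence, z = 1.751.
n = p̂(1−p̂)(z/E)² = 0.128 × 0.872 × (1.751/0.07)² = 69.84
Round up: n = 70.

70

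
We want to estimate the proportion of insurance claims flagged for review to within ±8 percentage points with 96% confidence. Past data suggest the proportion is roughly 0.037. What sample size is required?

For a proportion with margin E = 0.08 at 96% confidence, z = 2.054.
n = p̂(1−p̂)(z/E)² = 0.037 × 0.963 × (2.054/0.08)² = 23.49
Round up: n = 24.

24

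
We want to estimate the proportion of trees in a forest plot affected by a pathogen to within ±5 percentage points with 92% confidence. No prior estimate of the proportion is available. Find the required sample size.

For a proportion with margin E = 0.05 at 92% confidence, z = 1.751.
With no prior estimate, use p = 0.5, which maximizes p(1−p) at 0.25.
n = 0.25 × (z/E)² = 0.25 × (1.751/0.05)² = 306.60
Round up: n = 307.

n = 307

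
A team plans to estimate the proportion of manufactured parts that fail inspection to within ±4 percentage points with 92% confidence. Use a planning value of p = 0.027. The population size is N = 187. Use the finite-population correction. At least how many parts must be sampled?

For a proportion with margin E = 0.04 at 92% confidence, z = 1.751.
n = p̂(1−p̂)(z/E)² = 0.027 × 0.973 × (1.751/0.04)² = 50.34 — call this n₀.
Finite-population correction with N = 187: n = n₀ / (1 + (n₀−1)/N) = 50.34 / 1.264 = 39.83
Round up: n = 40.

40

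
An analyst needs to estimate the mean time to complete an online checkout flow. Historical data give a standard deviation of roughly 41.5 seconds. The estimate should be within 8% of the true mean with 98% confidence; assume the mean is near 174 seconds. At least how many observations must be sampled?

49

For a mean, the margin of error is E = z·σ/√n, so n = (zσ/E)².
At 98% confidence, z = 2.326.
E = 8% of 174 = 13.92 seconds.
n = (2.326 × 41.5 / 13.92)² = 48.09
Round up: n = 49.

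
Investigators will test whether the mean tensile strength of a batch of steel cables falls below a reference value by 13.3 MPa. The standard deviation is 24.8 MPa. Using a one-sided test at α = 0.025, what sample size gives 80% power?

For a one-sample z-test, n = ((z_α + z_β)·σ/δ)².
z_α = 1.960 (one-sided α = 0.025); z_β = 0.842 (power 80% → β = 0.2).
n = (2.802 × 24.8 / 13.3)² = 27.30
Round up: n = 28.

28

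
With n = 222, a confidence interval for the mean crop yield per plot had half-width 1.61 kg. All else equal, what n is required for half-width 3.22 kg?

n = 56

Margin of error scales as 1/√n, so n₂ = n₁·(E₁/E₂)².
n₂ = 222 × (1.61/3.22)² = 222 × 0.25 = 55.50
Round up: n₂ = 56.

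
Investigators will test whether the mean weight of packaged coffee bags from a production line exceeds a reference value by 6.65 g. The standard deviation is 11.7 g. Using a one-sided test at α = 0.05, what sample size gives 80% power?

For a one-sample z-test, n = ((z_α + z_β)·σ/δ)².
z_α = 1.645 (one-sided α = 0.05); z_β = 0.842 (power 80% → β = 0.2).
n = (2.487 × 11.7 / 6.65)² = 19.15
Round up: n = 20.

20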